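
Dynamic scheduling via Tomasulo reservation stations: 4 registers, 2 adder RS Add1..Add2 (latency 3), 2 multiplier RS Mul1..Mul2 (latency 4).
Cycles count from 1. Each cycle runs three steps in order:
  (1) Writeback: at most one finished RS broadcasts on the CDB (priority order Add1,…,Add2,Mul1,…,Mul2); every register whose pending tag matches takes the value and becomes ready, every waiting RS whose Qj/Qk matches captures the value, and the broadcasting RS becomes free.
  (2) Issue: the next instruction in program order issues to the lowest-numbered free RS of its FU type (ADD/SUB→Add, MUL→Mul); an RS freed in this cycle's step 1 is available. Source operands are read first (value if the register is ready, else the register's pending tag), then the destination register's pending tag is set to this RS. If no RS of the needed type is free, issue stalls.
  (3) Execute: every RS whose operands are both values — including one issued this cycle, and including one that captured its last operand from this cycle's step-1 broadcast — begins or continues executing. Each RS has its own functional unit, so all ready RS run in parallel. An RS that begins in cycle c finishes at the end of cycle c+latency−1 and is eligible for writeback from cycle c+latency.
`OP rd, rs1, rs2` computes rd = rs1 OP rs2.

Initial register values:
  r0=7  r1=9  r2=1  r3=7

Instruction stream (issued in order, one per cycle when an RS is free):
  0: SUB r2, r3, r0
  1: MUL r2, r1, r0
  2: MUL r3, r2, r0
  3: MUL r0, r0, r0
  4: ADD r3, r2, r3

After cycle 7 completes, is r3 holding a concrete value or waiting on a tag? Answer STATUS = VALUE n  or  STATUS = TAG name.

STATUS = TAG Add1

  c1: issue SUB r2<-Add1  regs: r0:7,r1:9,r2:Add1,r3:7
  c2: issue MUL r2<-Mul1  regs: r0:7,r1:9,r2:Mul1,r3:7
  c3: issue MUL r3<-Mul2  regs: r0:7,r1:9,r2:Mul1,r3:Mul2
  c4: CDB Add1=0; stall  regs: r0:7,r1:9,r2:Mul1,r3:Mul2
  c5: stall  regs: r0:7,r1:9,r2:Mul1,r3:Mul2
  c6: CDB Mul1=63; issue MUL r0<-Mul1  regs: r0:Mul1,r1:9,r2:63,r3:Mul2
  c7: issue ADD r3<-Add1  regs: r0:Mul1,r1:9,r2:63,r3:Add1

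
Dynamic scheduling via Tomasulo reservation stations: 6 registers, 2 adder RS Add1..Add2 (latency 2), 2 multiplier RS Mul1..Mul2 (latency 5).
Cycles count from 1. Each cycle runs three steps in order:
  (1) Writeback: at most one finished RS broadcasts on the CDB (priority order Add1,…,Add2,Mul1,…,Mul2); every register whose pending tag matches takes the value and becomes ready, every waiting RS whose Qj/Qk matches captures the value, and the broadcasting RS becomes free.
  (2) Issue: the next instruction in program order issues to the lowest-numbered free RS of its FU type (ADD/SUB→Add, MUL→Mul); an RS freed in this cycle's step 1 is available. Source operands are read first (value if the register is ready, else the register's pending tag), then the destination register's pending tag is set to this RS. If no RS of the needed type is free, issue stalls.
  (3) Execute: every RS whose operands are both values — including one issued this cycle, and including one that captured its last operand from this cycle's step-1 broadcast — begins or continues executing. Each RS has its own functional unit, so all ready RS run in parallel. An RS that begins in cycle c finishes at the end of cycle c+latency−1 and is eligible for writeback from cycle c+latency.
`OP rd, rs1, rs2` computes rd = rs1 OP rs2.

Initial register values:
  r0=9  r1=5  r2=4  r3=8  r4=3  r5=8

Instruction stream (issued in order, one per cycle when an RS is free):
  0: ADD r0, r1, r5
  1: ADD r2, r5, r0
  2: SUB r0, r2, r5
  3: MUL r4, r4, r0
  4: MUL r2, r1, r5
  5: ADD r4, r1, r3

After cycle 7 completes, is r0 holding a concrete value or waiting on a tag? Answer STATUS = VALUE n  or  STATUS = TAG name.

  c1: issue ADD r0<-Add1  regs: r0:Add1,r1:5,r2:4,r3:8,r4:3,r5:8
  c2: issue ADD r2<-Add2  regs: r0:Add1,r1:5,r2:Add2,r3:8,r4:3,r5:8
  c3: CDB Add1=13; issue SUB r0<-Add1  regs: r0:Add1,r1:5,r2:Add2,r3:8,r4:3,r5:8
  c4: issue MUL r4<-Mul1  regs: r0:Add1,r1:5,r2:Add2,r3:8,r4:Mul1,r5:8
  c5: CDB Add2=21; issue MUL r2<-Mul2  regs: r0:Add1,r1:5,r2:Mul2,r3:8,r4:Mul1,r5:8
  c6: issue ADD r4<-Add2  regs: r0:Add1,r1:5,r2:Mul2,r3:8,r4:Add2,r5:8
  c7: CDB Add1=13  regs: r0:13,r1:5,r2:Mul2,r3:8,r4:Add2,r5:8

STATUS = VALUE 13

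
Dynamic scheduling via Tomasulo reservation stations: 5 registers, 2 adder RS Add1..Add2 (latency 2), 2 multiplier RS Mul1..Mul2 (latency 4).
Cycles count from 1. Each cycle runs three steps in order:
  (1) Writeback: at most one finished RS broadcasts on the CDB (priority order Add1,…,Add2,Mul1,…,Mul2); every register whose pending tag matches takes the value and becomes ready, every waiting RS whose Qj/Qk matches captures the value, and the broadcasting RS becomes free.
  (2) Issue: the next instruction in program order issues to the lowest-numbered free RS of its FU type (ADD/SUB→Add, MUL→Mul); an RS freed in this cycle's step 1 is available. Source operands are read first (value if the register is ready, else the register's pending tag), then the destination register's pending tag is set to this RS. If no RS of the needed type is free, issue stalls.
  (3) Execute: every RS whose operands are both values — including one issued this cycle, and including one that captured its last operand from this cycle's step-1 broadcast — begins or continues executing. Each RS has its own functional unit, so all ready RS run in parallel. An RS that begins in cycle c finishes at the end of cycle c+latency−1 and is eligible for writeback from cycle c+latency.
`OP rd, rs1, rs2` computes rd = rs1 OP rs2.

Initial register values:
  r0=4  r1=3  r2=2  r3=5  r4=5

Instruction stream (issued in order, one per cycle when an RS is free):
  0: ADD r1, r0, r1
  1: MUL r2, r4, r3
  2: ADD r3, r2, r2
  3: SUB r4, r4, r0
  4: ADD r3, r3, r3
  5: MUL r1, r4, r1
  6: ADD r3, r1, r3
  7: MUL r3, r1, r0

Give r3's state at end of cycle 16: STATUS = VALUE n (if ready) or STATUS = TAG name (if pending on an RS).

cycle 1: issue ADD r1<-Add1 // r0:4,r1:Add1,r2:2,r3:5,r4:5
cycle 2: issue MUL r2<-Mul1 // r0:4,r1:Add1,r2:Mul1,r3:5,r4:5
cycle 3: CDB Add1=7; issue ADD r3<-Add1 // r0:4,r1:7,r2:Mul1,r3:Add1,r4:5
cycle 4: issue SUB r4<-Add2 // r0:4,r1:7,r2:Mul1,r3:Add1,r4:Add2
cycle 5: stall // r0:4,r1:7,r2:Mul1,r3:Add1,r4:Add2
cycle 6: CDB Add2=1; issue ADD r3<-Add2 // r0:4,r1:7,r2:Mul1,r3:Add2,r4:1
cycle 7: CDB Mul1=25; issue MUL r1<-Mul1 // r0:4,r1:Mul1,r2:25,r3:Add2,r4:1
cycle 8: stall // r0:4,r1:Mul1,r2:25,r3:Add2,r4:1
cycle 9: CDB Add1=50; issue ADD r3<-Add1 // r0:4,r1:Mul1,r2:25,r3:Add1,r4:1
cycle 10: issue MUL r3<-Mul2 // r0:4,r1:Mul1,r2:25,r3:Mul2,r4:1
cycle 11: CDB Add2=100 // r0:4,r1:Mul1,r2:25,r3:Mul2,r4:1
cycle 12: CDB Mul1=7 // r0:4,r1:7,r2:25,r3:Mul2,r4:1
cycle 13: - // r0:4,r1:7,r2:25,r3:Mul2,r4:1
cycle 14: CDB Add1=107 // r0:4,r1:7,r2:25,r3:Mul2,r4:1
cycle 15: - // r0:4,r1:7,r2:25,r3:Mul2,r4:1
cycle 16: CDB Mul2=28 // r0:4,r1:7,r2:25,r3:28,r4:1

STATUS = VALUE 28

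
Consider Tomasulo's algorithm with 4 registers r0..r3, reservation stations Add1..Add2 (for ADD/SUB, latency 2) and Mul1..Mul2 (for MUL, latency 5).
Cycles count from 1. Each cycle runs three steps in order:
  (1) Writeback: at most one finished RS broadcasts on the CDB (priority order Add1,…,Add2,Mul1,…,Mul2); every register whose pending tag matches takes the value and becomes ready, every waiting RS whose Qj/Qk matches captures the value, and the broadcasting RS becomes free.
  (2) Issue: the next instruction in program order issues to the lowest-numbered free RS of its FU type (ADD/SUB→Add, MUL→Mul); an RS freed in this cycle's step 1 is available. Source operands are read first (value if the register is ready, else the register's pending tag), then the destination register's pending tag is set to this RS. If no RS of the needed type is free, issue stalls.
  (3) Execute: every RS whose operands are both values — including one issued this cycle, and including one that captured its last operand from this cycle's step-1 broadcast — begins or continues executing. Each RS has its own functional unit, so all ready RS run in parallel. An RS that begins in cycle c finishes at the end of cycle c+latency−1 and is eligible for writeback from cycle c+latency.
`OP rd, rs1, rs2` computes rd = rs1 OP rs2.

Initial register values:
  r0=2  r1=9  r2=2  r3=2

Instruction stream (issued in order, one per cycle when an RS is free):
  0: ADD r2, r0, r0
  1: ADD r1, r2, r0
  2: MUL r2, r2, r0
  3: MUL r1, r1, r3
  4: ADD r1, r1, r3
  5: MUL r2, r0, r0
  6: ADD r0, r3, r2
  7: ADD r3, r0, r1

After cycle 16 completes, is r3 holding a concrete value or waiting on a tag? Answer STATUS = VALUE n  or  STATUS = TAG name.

STATUS = TAG Add1

  c1: issue ADD r2<-Add1  regs: r0:2,r1:9,r2:Add1,r3:2
  c2: issue ADD r1<-Add2  regs: r0:2,r1:Add2,r2:Add1,r3:2
  c3: CDB Add1=4; issue MUL r2<-Mul1  regs: r0:2,r1:Add2,r2:Mul1,r3:2
  c4: issue MUL r1<-Mul2  regs: r0:2,r1:Mul2,r2:Mul1,r3:2
  c5: CDB Add2=6; issue ADD r1<-Add1  regs: r0:2,r1:Add1,r2:Mul1,r3:2
  c6: stall  regs: r0:2,r1:Add1,r2:Mul1,r3:2
  c7: stall  regs: r0:2,r1:Add1,r2:Mul1,r3:2
  c8: CDB Mul1=8; issue MUL r2<-Mul1  regs: r0:2,r1:Add1,r2:Mul1,r3:2
  c9: issue ADD r0<-Add2  regs: r0:Add2,r1:Add1,r2:Mul1,r3:2
  c10: CDB Mul2=12; stall  regs: r0:Add2,r1:Add1,r2:Mul1,r3:2
  c11: stall  regs: r0:Add2,r1:Add1,r2:Mul1,r3:2
  c12: CDB Add1=14; issue ADD r3<-Add1  regs: r0:Add2,r1:14,r2:Mul1,r3:Add1
  c13: CDB Mul1=4  regs: r0:Add2,r1:14,r2:4,r3:Add1
  c14: -  regs: r0:Add2,r1:14,r2:4,r3:Add1
  c15: CDB Add2=6  regs: r0:6,r1:14,r2:4,r3:Add1
  c16: -  regs: r0:6,r1:14,r2:4,r3:Add1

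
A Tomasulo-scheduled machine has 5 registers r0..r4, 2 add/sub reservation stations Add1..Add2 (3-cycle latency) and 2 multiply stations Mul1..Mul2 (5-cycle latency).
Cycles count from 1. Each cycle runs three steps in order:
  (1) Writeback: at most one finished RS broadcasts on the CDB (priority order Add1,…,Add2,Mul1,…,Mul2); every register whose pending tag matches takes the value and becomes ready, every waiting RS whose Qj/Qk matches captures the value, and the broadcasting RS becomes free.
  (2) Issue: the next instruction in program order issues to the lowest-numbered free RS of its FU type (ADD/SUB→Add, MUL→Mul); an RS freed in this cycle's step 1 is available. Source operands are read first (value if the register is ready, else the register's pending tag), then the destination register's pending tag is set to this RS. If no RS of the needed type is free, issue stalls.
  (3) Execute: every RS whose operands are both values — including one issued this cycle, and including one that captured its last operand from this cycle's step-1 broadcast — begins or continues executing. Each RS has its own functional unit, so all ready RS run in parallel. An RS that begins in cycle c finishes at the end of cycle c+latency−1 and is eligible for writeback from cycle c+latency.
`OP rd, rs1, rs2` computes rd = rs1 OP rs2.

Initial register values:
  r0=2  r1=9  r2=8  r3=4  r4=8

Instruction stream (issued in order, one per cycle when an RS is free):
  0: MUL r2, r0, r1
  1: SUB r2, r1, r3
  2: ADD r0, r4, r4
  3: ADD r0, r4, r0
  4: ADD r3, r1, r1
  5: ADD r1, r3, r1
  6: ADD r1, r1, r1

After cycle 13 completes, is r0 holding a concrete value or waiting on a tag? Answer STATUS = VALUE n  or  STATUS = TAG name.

STATUS = VALUE 24

  c1: issue MUL r2<-Mul1  regs: r0:2,r1:9,r2:Mul1,r3:4,r4:8
  c2: issue SUB r2<-Add1  regs: r0:2,r1:9,r2:Add1,r3:4,r4:8
  c3: issue ADD r0<-Add2  regs: r0:Add2,r1:9,r2:Add1,r3:4,r4:8
  c4: stall  regs: r0:Add2,r1:9,r2:Add1,r3:4,r4:8
  c5: CDB Add1=5; issue ADD r0<-Add1  regs: r0:Add1,r1:9,r2:5,r3:4,r4:8
  c6: CDB Add2=16; issue ADD r3<-Add2  regs: r0:Add1,r1:9,r2:5,r3:Add2,r4:8
  c7: CDB Mul1=18; stall  regs: r0:Add1,r1:9,r2:5,r3:Add2,r4:8
  c8: stall  regs: r0:Add1,r1:9,r2:5,r3:Add2,r4:8
  c9: CDB Add1=24; issue ADD r1<-Add1  regs: r0:24,r1:Add1,r2:5,r3:Add2,r4:8
  c10: CDB Add2=18; issue ADD r1<-Add2  regs: r0:24,r1:Add2,r2:5,r3:18,r4:8
  c11: -  regs: r0:24,r1:Add2,r2:5,r3:18,r4:8
  c12: -  regs: r0:24,r1:Add2,r2:5,r3:18,r4:8
  c13: CDB Add1=27  regs: r0:24,r1:Add2,r2:5,r3:18,r4:8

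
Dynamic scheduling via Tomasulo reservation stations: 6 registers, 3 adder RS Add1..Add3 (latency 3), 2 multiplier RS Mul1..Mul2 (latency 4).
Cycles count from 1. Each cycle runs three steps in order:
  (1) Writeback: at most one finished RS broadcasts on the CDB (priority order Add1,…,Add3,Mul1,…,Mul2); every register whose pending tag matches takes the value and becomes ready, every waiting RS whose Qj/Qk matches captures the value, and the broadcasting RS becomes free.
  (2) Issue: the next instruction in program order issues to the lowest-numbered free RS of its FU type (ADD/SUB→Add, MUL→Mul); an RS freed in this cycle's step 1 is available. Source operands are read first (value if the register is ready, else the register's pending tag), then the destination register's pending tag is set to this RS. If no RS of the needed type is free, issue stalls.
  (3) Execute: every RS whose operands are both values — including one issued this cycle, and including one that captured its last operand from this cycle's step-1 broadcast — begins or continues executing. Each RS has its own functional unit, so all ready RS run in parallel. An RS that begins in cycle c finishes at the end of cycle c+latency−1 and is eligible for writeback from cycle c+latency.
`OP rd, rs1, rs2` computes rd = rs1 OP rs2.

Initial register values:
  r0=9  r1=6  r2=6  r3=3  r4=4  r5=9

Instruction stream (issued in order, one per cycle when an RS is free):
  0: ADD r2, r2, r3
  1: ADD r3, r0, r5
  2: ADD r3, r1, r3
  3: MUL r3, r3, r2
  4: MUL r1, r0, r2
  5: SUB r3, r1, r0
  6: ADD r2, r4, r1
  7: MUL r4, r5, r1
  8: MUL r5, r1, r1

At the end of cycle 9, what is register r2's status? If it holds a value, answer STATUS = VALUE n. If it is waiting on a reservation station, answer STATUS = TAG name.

c1: issue ADD r2<-Add1 | r0:9,r1:6,r2:Add1,r3:3,r4:4,r5:9
c2: issue ADD r3<-Add2 | r0:9,r1:6,r2:Add1,r3:Add2,r4:4,r5:9
c3: issue ADD r3<-Add3 | r0:9,r1:6,r2:Add1,r3:Add3,r4:4,r5:9
c4: CDB Add1=9; issue MUL r3<-Mul1 | r0:9,r1:6,r2:9,r3:Mul1,r4:4,r5:9
c5: CDB Add2=18; issue MUL r1<-Mul2 | r0:9,r1:Mul2,r2:9,r3:Mul1,r4:4,r5:9
c6: issue SUB r3<-Add1 | r0:9,r1:Mul2,r2:9,r3:Add1,r4:4,r5:9
c7: issue ADD r2<-Add2 | r0:9,r1:Mul2,r2:Add2,r3:Add1,r4:4,r5:9
c8: CDB Add3=24; stall | r0:9,r1:Mul2,r2:Add2,r3:Add1,r4:4,r5:9
c9: CDB Mul2=81; issue MUL r4<-Mul2 | r0:9,r1:81,r2:Add2,r3:Add1,r4:Mul2,r5:9

STATUS = TAG Add2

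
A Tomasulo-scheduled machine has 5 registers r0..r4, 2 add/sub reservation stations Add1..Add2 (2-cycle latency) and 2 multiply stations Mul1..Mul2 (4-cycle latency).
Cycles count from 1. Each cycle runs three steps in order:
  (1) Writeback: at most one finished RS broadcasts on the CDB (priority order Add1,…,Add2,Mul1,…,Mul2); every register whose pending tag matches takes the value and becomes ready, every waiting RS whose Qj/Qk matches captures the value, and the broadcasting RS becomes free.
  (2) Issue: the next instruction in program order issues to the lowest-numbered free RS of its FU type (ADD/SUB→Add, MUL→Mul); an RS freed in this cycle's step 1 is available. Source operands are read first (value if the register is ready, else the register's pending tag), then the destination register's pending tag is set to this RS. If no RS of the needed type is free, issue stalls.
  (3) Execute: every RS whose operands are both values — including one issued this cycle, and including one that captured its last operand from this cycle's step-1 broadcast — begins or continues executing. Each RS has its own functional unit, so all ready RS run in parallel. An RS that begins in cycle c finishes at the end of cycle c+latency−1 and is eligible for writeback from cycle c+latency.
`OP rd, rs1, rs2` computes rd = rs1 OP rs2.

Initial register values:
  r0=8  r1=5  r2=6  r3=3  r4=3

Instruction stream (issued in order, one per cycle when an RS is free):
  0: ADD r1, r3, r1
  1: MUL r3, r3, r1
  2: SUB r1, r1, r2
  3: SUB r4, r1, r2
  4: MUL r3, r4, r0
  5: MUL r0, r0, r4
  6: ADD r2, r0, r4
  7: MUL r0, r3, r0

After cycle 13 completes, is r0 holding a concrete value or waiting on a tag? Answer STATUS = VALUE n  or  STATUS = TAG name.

c1: issue ADD r1<-Add1 | r0:8,r1:Add1,r2:6,r3:3,r4:3
c2: issue MUL r3<-Mul1 | r0:8,r1:Add1,r2:6,r3:Mul1,r4:3
c3: CDB Add1=8; issue SUB r1<-Add1 | r0:8,r1:Add1,r2:6,r3:Mul1,r4:3
c4: issue SUB r4<-Add2 | r0:8,r1:Add1,r2:6,r3:Mul1,r4:Add2
c5: CDB Add1=2; issue MUL r3<-Mul2 | r0:8,r1:2,r2:6,r3:Mul2,r4:Add2
c6: stall | r0:8,r1:2,r2:6,r3:Mul2,r4:Add2
c7: CDB Add2=-4; stall | r0:8,r1:2,r2:6,r3:Mul2,r4:-4
c8: CDB Mul1=24; issue MUL r0<-Mul1 | r0:Mul1,r1:2,r2:6,r3:Mul2,r4:-4
c9: issue ADD r2<-Add1 | r0:Mul1,r1:2,r2:Add1,r3:Mul2,r4:-4
c10: stall | r0:Mul1,r1:2,r2:Add1,r3:Mul2,r4:-4
c11: CDB Mul2=-32; issue MUL r0<-Mul2 | r0:Mul2,r1:2,r2:Add1,r3:-32,r4:-4
c12: CDB Mul1=-32 | r0:Mul2,r1:2,r2:Add1,r3:-32,r4:-4
c13: - | r0:Mul2,r1:2,r2:Add1,r3:-32,r4:-4

STATUS = TAG Mul2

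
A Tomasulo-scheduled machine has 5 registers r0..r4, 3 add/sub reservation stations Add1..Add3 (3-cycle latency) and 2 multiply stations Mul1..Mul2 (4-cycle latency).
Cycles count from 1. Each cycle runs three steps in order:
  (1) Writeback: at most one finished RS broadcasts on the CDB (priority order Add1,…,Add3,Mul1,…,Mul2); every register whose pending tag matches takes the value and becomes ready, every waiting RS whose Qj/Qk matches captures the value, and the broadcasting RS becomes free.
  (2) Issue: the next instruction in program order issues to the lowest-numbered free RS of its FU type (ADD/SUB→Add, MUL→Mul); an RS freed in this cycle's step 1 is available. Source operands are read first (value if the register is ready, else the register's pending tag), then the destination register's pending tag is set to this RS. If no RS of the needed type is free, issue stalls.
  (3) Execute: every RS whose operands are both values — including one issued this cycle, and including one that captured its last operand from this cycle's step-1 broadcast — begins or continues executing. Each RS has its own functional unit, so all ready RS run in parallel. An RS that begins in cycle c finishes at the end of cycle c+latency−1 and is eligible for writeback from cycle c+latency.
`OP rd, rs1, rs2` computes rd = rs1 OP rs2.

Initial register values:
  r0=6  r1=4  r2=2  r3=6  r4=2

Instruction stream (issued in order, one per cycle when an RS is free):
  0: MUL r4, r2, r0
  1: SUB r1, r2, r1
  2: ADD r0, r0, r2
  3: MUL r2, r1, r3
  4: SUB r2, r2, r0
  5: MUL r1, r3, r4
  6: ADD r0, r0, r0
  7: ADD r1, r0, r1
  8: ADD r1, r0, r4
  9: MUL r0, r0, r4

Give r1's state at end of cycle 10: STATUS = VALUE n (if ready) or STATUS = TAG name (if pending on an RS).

c1: issue MUL r4<-Mul1 | r0:6,r1:4,r2:2,r3:6,r4:Mul1
c2: issue SUB r1<-Add1 | r0:6,r1:Add1,r2:2,r3:6,r4:Mul1
c3: issue ADD r0<-Add2 | r0:Add2,r1:Add1,r2:2,r3:6,r4:Mul1
c4: issue MUL r2<-Mul2 | r0:Add2,r1:Add1,r2:Mul2,r3:6,r4:Mul1
c5: CDB Add1=-2; issue SUB r2<-Add1 | r0:Add2,r1:-2,r2:Add1,r3:6,r4:Mul1
c6: CDB Add2=8; stall | r0:8,r1:-2,r2:Add1,r3:6,r4:Mul1
c7: CDB Mul1=12; issue MUL r1<-Mul1 | r0:8,r1:Mul1,r2:Add1,r3:6,r4:12
c8: issue ADD r0<-Add2 | r0:Add2,r1:Mul1,r2:Add1,r3:6,r4:12
c9: CDB Mul2=-12; issue ADD r1<-Add3 | r0:Add2,r1:Add3,r2:Add1,r3:6,r4:12
c10: stall | r0:Add2,r1:Add3,r2:Add1,r3:6,r4:12

STATUS = TAG Add3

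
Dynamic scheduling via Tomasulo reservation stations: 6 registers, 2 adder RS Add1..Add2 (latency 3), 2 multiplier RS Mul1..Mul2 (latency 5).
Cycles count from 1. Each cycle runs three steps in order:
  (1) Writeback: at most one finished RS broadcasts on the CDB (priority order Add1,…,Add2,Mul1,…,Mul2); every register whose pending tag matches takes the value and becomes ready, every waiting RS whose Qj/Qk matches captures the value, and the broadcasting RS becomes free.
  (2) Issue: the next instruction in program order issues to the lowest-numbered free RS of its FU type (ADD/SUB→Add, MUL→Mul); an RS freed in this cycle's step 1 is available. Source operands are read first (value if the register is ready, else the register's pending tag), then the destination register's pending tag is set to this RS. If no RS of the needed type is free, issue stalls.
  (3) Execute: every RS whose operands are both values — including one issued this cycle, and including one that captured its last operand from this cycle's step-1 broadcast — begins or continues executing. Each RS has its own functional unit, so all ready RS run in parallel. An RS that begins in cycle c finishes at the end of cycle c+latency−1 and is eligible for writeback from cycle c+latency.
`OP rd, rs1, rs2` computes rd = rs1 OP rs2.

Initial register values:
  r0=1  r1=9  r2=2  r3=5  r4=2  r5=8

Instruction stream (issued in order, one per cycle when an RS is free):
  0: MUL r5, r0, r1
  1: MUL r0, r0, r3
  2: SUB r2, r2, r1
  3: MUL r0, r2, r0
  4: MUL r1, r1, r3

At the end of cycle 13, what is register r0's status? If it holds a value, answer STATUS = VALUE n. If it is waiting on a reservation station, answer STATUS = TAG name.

  c1: issue MUL r5<-Mul1  regs: r0:1,r1:9,r2:2,r3:5,r4:2,r5:Mul1
  c2: issue MUL r0<-Mul2  regs: r0:Mul2,r1:9,r2:2,r3:5,r4:2,r5:Mul1
  c3: issue SUB r2<-Add1  regs: r0:Mul2,r1:9,r2:Add1,r3:5,r4:2,r5:Mul1
  c4: stall  regs: r0:Mul2,r1:9,r2:Add1,r3:5,r4:2,r5:Mul1
  c5: stall  regs: r0:Mul2,r1:9,r2:Add1,r3:5,r4:2,r5:Mul1
  c6: CDB Add1=-7; stall  regs: r0:Mul2,r1:9,r2:-7,r3:5,r4:2,r5:Mul1
  c7: CDB Mul1=9; issue MUL r0<-Mul1  regs: r0:Mul1,r1:9,r2:-7,r3:5,r4:2,r5:9
  c8: CDB Mul2=5; issue MUL r1<-Mul2  regs: r0:Mul1,r1:Mul2,r2:-7,r3:5,r4:2,r5:9
  c9: -  regs: r0:Mul1,r1:Mul2,r2:-7,r3:5,r4:2,r5:9
  c10: -  regs: r0:Mul1,r1:Mul2,r2:-7,r3:5,r4:2,r5:9
  c11: -  regs: r0:Mul1,r1:Mul2,r2:-7,r3:5,r4:2,r5:9
  c12: -  regs: r0:Mul1,r1:Mul2,r2:-7,r3:5,r4:2,r5:9
  c13: CDB Mul1=-35  regs: r0:-35,r1:Mul2,r2:-7,r3:5,r4:2,r5:9

STATUS = VALUE -35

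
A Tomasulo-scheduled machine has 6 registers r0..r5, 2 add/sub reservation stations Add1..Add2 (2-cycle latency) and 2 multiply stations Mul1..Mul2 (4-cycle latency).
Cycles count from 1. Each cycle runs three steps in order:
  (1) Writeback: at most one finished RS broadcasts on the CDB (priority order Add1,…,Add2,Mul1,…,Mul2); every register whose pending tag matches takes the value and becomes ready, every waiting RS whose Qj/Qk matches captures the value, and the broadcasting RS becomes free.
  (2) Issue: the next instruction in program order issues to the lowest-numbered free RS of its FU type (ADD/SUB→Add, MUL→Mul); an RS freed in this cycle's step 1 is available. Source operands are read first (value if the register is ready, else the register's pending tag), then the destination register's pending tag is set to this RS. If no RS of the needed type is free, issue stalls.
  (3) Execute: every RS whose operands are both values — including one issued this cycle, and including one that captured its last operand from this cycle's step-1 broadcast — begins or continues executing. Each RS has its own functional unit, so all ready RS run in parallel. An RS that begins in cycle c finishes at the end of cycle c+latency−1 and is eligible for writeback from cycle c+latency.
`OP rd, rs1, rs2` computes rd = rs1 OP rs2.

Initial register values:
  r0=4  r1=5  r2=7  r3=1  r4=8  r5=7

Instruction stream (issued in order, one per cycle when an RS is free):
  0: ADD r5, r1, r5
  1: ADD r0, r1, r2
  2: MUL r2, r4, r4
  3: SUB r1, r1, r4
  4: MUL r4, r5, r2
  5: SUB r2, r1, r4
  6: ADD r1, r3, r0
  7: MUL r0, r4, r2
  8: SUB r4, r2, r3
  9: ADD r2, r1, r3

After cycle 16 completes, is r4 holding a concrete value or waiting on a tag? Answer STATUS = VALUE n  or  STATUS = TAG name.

c1: issue ADD r5<-Add1 | r0:4,r1:5,r2:7,r3:1,r4:8,r5:Add1
c2: issue ADD r0<-Add2 | r0:Add2,r1:5,r2:7,r3:1,r4:8,r5:Add1
c3: CDB Add1=12; issue MUL r2<-Mul1 | r0:Add2,r1:5,r2:Mul1,r3:1,r4:8,r5:12
c4: CDB Add2=12; issue SUB r1<-Add1 | r0:12,r1:Add1,r2:Mul1,r3:1,r4:8,r5:12
c5: issue MUL r4<-Mul2 | r0:12,r1:Add1,r2:Mul1,r3:1,r4:Mul2,r5:12
c6: CDB Add1=-3; issue SUB r2<-Add1 | r0:12,r1:-3,r2:Add1,r3:1,r4:Mul2,r5:12
c7: CDB Mul1=64; issue ADD r1<-Add2 | r0:12,r1:Add2,r2:Add1,r3:1,r4:Mul2,r5:12
c8: issue MUL r0<-Mul1 | r0:Mul1,r1:Add2,r2:Add1,r3:1,r4:Mul2,r5:12
c9: CDB Add2=13; issue SUB r4<-Add2 | r0:Mul1,r1:13,r2:Add1,r3:1,r4:Add2,r5:12
c10: stall | r0:Mul1,r1:13,r2:Add1,r3:1,r4:Add2,r5:12
c11: CDB Mul2=768; stall | r0:Mul1,r1:13,r2:Add1,r3:1,r4:Add2,r5:12
c12: stall | r0:Mul1,r1:13,r2:Add1,r3:1,r4:Add2,r5:12
c13: CDB Add1=-771; issue ADD r2<-Add1 | r0:Mul1,r1:13,r2:Add1,r3:1,r4:Add2,r5:12
c14: - | r0:Mul1,r1:13,r2:Add1,r3:1,r4:Add2,r5:12
c15: CDB Add1=14 | r0:Mul1,r1:13,r2:14,r3:1,r4:Add2,r5:12
c16: CDB Add2=-772 | r0:Mul1,r1:13,r2:14,r3:1,r4:-772,r5:12

STATUS = VALUE -772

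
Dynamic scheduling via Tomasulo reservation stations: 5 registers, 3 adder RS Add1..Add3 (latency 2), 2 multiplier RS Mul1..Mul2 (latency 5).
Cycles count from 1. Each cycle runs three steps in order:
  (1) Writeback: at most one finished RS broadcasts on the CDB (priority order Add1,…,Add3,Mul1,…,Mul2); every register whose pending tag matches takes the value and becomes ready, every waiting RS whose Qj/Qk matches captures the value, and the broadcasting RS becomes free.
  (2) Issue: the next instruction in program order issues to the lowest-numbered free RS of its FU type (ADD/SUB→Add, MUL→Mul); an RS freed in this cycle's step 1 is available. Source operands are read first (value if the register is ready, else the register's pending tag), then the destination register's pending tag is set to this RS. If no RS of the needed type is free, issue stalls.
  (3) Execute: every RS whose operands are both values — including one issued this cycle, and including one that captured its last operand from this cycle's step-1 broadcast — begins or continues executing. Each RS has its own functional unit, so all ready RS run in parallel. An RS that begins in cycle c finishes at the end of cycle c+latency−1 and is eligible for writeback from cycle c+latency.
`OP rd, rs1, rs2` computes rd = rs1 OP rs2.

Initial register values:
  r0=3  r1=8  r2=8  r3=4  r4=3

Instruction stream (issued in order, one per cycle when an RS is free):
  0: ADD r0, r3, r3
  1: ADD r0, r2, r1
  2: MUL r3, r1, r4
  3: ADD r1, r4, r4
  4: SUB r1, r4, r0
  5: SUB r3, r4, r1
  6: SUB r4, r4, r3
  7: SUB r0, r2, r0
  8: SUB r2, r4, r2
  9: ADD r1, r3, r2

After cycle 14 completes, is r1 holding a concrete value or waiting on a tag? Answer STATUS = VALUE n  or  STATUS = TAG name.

  c1: issue ADD r0<-Add1  regs: r0:Add1,r1:8,r2:8,r3:4,r4:3
  c2: issue ADD r0<-Add2  regs: r0:Add2,r1:8,r2:8,r3:4,r4:3
  c3: CDB Add1=8; issue MUL r3<-Mul1  regs: r0:Add2,r1:8,r2:8,r3:Mul1,r4:3
  c4: CDB Add2=16; issue ADD r1<-Add1  regs: r0:16,r1:Add1,r2:8,r3:Mul1,r4:3
  c5: issue SUB r1<-Add2  regs: r0:16,r1:Add2,r2:8,r3:Mul1,r4:3
  c6: CDB Add1=6; issue SUB r3<-Add1  regs: r0:16,r1:Add2,r2:8,r3:Add1,r4:3
  c7: CDB Add2=-13; issue SUB r4<-Add2  regs: r0:16,r1:-13,r2:8,r3:Add1,r4:Add2
  c8: CDB Mul1=24; issue SUB r0<-Add3  regs: r0:Add3,r1:-13,r2:8,r3:Add1,r4:Add2
  c9: CDB Add1=16; issue SUB r2<-Add1  regs: r0:Add3,r1:-13,r2:Add1,r3:16,r4:Add2
  c10: CDB Add3=-8; issue ADD r1<-Add3  regs: r0:-8,r1:Add3,r2:Add1,r3:16,r4:Add2
  c11: CDB Add2=-13  regs: r0:-8,r1:Add3,r2:Add1,r3:16,r4:-13
  c12: -  regs: r0:-8,r1:Add3,r2:Add1,r3:16,r4:-13
  c13: CDB Add1=-21  regs: r0:-8,r1:Add3,r2:-21,r3:16,r4:-13
  c14: -  regs: r0:-8,r1:Add3,r2:-21,r3:16,r4:-13

STATUS = TAG Add3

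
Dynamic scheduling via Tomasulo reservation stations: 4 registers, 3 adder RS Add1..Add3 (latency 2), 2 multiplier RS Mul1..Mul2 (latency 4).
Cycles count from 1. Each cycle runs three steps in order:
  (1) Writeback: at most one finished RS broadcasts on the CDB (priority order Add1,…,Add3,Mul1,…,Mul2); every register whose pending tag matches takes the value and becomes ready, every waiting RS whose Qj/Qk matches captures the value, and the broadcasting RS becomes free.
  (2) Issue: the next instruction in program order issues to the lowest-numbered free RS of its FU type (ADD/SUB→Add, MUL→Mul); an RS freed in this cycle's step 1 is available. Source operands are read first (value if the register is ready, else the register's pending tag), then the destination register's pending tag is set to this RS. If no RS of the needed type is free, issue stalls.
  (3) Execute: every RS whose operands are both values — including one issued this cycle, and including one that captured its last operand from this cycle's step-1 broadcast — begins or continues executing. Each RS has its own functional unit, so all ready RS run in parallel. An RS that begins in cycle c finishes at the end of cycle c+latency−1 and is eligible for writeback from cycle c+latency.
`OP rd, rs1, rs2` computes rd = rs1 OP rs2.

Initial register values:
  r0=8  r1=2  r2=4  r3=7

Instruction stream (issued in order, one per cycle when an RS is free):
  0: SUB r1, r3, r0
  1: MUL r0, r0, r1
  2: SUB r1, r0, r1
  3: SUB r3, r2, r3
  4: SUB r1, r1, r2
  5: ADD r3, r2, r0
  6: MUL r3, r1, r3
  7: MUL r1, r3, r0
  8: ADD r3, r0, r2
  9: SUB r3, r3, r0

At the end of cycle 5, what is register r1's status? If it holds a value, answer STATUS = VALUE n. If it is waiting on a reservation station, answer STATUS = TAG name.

STATUS = TAG Add3

c1: issue SUB r1<-Add1 | r0:8,r1:Add1,r2:4,r3:7
c2: issue MUL r0<-Mul1 | r0:Mul1,r1:Add1,r2:4,r3:7
c3: CDB Add1=-1; issue SUB r1<-Add1 | r0:Mul1,r1:Add1,r2:4,r3:7
c4: issue SUB r3<-Add2 | r0:Mul1,r1:Add1,r2:4,r3:Add2
c5: issue SUB r1<-Add3 | r0:Mul1,r1:Add3,r2:4,r3:Add2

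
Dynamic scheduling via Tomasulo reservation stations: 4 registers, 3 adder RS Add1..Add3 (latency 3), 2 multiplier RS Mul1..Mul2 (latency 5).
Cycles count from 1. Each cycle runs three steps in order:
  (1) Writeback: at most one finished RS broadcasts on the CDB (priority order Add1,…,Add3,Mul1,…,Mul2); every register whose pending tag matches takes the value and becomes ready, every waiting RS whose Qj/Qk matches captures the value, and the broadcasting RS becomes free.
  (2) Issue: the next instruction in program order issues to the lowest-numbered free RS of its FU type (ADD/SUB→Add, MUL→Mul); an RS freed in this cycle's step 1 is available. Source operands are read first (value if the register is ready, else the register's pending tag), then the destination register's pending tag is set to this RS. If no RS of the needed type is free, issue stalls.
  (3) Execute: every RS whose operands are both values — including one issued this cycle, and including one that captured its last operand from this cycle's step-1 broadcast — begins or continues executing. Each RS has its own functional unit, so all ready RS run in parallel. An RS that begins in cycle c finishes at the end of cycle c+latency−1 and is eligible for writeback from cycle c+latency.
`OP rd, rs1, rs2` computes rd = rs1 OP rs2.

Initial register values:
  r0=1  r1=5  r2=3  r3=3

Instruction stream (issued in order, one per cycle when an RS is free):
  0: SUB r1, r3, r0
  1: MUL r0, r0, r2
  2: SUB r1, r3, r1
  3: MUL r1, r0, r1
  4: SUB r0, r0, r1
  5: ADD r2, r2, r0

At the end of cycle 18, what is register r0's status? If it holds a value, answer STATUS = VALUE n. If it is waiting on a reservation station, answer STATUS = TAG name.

c1: issue SUB r1<-Add1 | r0:1,r1:Add1,r2:3,r3:3
c2: issue MUL r0<-Mul1 | r0:Mul1,r1:Add1,r2:3,r3:3
c3: issue SUB r1<-Add2 | r0:Mul1,r1:Add2,r2:3,r3:3
c4: CDB Add1=2; issue MUL r1<-Mul2 | r0:Mul1,r1:Mul2,r2:3,r3:3
c5: issue SUB r0<-Add1 | r0:Add1,r1:Mul2,r2:3,r3:3
c6: issue ADD r2<-Add3 | r0:Add1,r1:Mul2,r2:Add3,r3:3
c7: CDB Add2=1 | r0:Add1,r1:Mul2,r2:Add3,r3:3
c8: CDB Mul1=3 | r0:Add1,r1:Mul2,r2:Add3,r3:3
c9: - | r0:Add1,r1:Mul2,r2:Add3,r3:3
c10: - | r0:Add1,r1:Mul2,r2:Add3,r3:3
c11: - | r0:Add1,r1:Mul2,r2:Add3,r3:3
c12: - | r0:Add1,r1:Mul2,r2:Add3,r3:3
c13: CDB Mul2=3 | r0:Add1,r1:3,r2:Add3,r3:3
c14: - | r0:Add1,r1:3,r2:Add3,r3:3
c15: - | r0:Add1,r1:3,r2:Add3,r3:3
c16: CDB Add1=0 | r0:0,r1:3,r2:Add3,r3:3
c17: - | r0:0,r1:3,r2:Add3,r3:3
c18: - | r0:0,r1:3,r2:Add3,r3:3

STATUS = VALUE 0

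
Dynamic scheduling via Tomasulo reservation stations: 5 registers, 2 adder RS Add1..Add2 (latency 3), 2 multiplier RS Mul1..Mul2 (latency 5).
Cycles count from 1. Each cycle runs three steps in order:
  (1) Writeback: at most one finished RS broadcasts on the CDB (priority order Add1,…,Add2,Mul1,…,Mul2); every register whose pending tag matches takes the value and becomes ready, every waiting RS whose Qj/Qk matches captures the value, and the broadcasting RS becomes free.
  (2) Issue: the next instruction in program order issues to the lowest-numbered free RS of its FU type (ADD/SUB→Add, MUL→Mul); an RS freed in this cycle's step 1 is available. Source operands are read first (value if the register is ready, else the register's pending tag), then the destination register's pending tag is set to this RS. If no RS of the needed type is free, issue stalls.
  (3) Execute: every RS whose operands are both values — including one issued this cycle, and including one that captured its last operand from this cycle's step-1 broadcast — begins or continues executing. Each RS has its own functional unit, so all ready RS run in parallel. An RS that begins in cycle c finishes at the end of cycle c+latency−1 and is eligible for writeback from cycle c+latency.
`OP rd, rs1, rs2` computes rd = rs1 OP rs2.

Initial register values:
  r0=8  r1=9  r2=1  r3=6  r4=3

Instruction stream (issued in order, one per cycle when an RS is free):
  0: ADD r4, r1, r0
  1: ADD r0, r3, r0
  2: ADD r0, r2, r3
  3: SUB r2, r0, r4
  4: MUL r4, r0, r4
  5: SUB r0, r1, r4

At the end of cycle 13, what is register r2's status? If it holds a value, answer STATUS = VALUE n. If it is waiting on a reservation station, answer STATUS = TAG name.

STATUS = VALUE -10

c1: issue ADD r4<-Add1 | r0:8,r1:9,r2:1,r3:6,r4:Add1
c2: issue ADD r0<-Add2 | r0:Add2,r1:9,r2:1,r3:6,r4:Add1
c3: stall | r0:Add2,r1:9,r2:1,r3:6,r4:Add1
c4: CDB Add1=17; issue ADD r0<-Add1 | r0:Add1,r1:9,r2:1,r3:6,r4:17
c5: CDB Add2=14; issue SUB r2<-Add2 | r0:Add1,r1:9,r2:Add2,r3:6,r4:17
c6: issue MUL r4<-Mul1 | r0:Add1,r1:9,r2:Add2,r3:6,r4:Mul1
c7: CDB Add1=7; issue SUB r0<-Add1 | r0:Add1,r1:9,r2:Add2,r3:6,r4:Mul1
c8: - | r0:Add1,r1:9,r2:Add2,r3:6,r4:Mul1
c9: - | r0:Add1,r1:9,r2:Add2,r3:6,r4:Mul1
c10: CDB Add2=-10 | r0:Add1,r1:9,r2:-10,r3:6,r4:Mul1
c11: - | r0:Add1,r1:9,r2:-10,r3:6,r4:Mul1
c12: CDB Mul1=119 | r0:Add1,r1:9,r2:-10,r3:6,r4:119
c13: - | r0:Add1,r1:9,r2:-10,r3:6,r4:119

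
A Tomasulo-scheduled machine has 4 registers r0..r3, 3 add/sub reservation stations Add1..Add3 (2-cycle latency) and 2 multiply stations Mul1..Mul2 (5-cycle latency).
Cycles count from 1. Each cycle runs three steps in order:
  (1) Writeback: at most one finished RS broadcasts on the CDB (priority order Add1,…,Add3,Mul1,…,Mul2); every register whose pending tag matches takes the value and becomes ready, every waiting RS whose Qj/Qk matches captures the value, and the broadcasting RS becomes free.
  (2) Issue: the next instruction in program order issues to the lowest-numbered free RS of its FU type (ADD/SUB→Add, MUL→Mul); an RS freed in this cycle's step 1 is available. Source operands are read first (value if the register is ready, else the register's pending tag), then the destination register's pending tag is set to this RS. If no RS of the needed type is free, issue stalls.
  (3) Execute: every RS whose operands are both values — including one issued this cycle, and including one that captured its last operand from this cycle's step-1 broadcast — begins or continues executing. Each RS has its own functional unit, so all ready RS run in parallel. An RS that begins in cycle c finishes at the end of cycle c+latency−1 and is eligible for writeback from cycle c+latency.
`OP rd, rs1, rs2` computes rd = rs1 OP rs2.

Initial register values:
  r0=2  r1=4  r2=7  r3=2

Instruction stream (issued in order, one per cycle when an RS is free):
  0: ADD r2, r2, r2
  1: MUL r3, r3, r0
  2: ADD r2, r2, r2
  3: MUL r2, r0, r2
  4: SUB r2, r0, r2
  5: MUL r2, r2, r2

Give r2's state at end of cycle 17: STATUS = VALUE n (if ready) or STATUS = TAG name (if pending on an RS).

cycle 1: issue ADD r2<-Add1 // r0:2,r1:4,r2:Add1,r3:2
cycle 2: issue MUL r3<-Mul1 // r0:2,r1:4,r2:Add1,r3:Mul1
cycle 3: CDB Add1=14; issue ADD r2<-Add1 // r0:2,r1:4,r2:Add1,r3:Mul1
cycle 4: issue MUL r2<-Mul2 // r0:2,r1:4,r2:Mul2,r3:Mul1
cycle 5: CDB Add1=28; issue SUB r2<-Add1 // r0:2,r1:4,r2:Add1,r3:Mul1
cycle 6: stall // r0:2,r1:4,r2:Add1,r3:Mul1
cycle 7: CDB Mul1=4; issue MUL r2<-Mul1 // r0:2,r1:4,r2:Mul1,r3:4
cycle 8: - // r0:2,r1:4,r2:Mul1,r3:4
cycle 9: - // r0:2,r1:4,r2:Mul1,r3:4
cycle 10: CDB Mul2=56 // r0:2,r1:4,r2:Mul1,r3:4
cycle 11: - // r0:2,r1:4,r2:Mul1,r3:4
cycle 12: CDB Add1=-54 // r0:2,r1:4,r2:Mul1,r3:4
cycle 13: - // r0:2,r1:4,r2:Mul1,r3:4
cycle 14: - // r0:2,r1:4,r2:Mul1,r3:4
cycle 15: - // r0:2,r1:4,r2:Mul1,r3:4
cycle 16: - // r0:2,r1:4,r2:Mul1,r3:4
cycle 17: CDB Mul1=2916 // r0:2,r1:4,r2:2916,r3:4

STATUS = VALUE 2916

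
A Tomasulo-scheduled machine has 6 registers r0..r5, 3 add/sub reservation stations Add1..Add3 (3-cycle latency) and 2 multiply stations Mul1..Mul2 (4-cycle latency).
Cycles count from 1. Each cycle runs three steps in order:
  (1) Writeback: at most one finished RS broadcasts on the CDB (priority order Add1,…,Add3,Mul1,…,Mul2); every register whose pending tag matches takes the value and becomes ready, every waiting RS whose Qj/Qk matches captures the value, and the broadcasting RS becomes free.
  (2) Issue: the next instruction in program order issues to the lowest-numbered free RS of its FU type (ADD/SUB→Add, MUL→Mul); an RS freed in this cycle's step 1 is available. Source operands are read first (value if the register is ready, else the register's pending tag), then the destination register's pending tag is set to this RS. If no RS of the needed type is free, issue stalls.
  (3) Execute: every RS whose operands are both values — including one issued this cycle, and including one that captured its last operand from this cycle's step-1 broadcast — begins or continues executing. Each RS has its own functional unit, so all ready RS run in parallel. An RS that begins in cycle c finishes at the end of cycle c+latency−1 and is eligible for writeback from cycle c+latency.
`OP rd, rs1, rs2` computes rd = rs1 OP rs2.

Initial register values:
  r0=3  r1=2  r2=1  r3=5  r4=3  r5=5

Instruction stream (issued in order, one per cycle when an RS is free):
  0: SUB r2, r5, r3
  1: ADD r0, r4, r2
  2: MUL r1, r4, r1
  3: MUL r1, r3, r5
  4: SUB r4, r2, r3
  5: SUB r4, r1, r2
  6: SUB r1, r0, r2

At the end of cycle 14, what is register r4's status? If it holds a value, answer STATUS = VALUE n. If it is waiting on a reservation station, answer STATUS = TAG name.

c1: issue SUB r2<-Add1 | r0:3,r1:2,r2:Add1,r3:5,r4:3,r5:5
c2: issue ADD r0<-Add2 | r0:Add2,r1:2,r2:Add1,r3:5,r4:3,r5:5
c3: issue MUL r1<-Mul1 | r0:Add2,r1:Mul1,r2:Add1,r3:5,r4:3,r5:5
c4: CDB Add1=0; issue MUL r1<-Mul2 | r0:Add2,r1:Mul2,r2:0,r3:5,r4:3,r5:5
c5: issue SUB r4<-Add1 | r0:Add2,r1:Mul2,r2:0,r3:5,r4:Add1,r5:5
c6: issue SUB r4<-Add3 | r0:Add2,r1:Mul2,r2:0,r3:5,r4:Add3,r5:5
c7: CDB Add2=3; issue SUB r1<-Add2 | r0:3,r1:Add2,r2:0,r3:5,r4:Add3,r5:5
c8: CDB Add1=-5 | r0:3,r1:Add2,r2:0,r3:5,r4:Add3,r5:5
c9: CDB Mul1=6 | r0:3,r1:Add2,r2:0,r3:5,r4:Add3,r5:5
c10: CDB Add2=3 | r0:3,r1:3,r2:0,r3:5,r4:Add3,r5:5
c11: CDB Mul2=25 | r0:3,r1:3,r2:0,r3:5,r4:Add3,r5:5
c12: - | r0:3,r1:3,r2:0,r3:5,r4:Add3,r5:5
c13: - | r0:3,r1:3,r2:0,r3:5,r4:Add3,r5:5
c14: CDB Add3=25 | r0:3,r1:3,r2:0,r3:5,r4:25,r5:5

STATUS = VALUE 25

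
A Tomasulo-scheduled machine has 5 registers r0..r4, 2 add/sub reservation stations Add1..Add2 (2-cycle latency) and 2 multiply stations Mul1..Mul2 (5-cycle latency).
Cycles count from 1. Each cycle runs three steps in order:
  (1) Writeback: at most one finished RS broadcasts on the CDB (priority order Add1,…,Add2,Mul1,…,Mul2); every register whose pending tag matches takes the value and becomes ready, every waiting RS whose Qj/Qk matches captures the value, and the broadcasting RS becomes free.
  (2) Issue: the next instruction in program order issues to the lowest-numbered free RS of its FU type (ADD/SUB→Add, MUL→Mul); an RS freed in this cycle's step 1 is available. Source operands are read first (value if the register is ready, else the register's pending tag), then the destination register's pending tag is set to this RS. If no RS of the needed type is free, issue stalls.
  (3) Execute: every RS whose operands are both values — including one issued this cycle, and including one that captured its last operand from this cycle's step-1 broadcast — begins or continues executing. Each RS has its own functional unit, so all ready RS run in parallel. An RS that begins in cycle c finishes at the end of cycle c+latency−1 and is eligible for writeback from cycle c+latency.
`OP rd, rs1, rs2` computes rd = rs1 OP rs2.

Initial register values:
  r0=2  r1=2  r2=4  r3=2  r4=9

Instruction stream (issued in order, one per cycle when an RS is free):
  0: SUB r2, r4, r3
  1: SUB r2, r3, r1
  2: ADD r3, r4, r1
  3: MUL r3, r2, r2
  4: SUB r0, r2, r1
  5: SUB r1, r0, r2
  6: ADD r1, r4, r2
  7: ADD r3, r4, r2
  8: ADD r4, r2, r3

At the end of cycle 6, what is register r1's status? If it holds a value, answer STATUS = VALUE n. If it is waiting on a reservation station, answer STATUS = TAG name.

  c1: issue SUB r2<-Add1  regs: r0:2,r1:2,r2:Add1,r3:2,r4:9
  c2: issue SUB r2<-Add2  regs: r0:2,r1:2,r2:Add2,r3:2,r4:9
  c3: CDB Add1=7; issue ADD r3<-Add1  regs: r0:2,r1:2,r2:Add2,r3:Add1,r4:9
  c4: CDB Add2=0; issue MUL r3<-Mul1  regs: r0:2,r1:2,r2:0,r3:Mul1,r4:9
  c5: CDB Add1=11; issue SUB r0<-Add1  regs: r0:Add1,r1:2,r2:0,r3:Mul1,r4:9
  c6: issue SUB r1<-Add2  regs: r0:Add1,r1:Add2,r2:0,r3:Mul1,r4:9

STATUS = TAG Add2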